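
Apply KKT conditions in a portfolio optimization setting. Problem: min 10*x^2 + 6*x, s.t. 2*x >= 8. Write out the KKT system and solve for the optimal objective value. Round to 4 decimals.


Step 1: Try lambda = 0 (constraint inactive).
x_unc = -6/(2*10) = -0.3
Check: 2*-0.3 = -0.6 < 8 -- violated!
Step 2: Constraint must be active: 2*x = 8
x* = 8/2 = 4.0
lambda = (2*10*4.0 + 6)/2 = 43.0
Step 3: Compute optimal value.
f(x*) = 10*4.0^2 + 6*4.0 = 184.0


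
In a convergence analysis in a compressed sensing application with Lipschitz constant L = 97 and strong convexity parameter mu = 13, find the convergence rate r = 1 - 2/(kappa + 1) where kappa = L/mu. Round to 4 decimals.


Step 1: Compute the condition number.
kappa = L/mu = 97/13 = 7.4615
Step 2: Compute the convergence rate.
r = 1 - 2/(kappa + 1) = 1 - 2*mu/(L + mu) = (L - mu)/(L + mu) = 84/110 = 0.7636


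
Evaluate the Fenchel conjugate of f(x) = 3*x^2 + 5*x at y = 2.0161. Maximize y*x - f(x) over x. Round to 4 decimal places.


f*(y) = sup_x {y*x - a*x^2 - b*x} = sup_x {(y-b)*x - a*x^2}
FOC: (y - b) - 2a*x = 0 => x* = (y - b)/(2a)
x* = (2.0161 - 5)/(2*3) = -0.4973
f*(2.0161) = (y-b)^2/(4a) = (2.0161 - 5)^2/(4*3)
= 8.9037/12 = 0.742


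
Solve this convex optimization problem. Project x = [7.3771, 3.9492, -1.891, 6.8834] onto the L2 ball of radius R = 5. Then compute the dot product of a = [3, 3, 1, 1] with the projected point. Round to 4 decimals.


Step 1: Compute ||x|| (intermediates to 6 decimals).
||x|| = sqrt(7.3771^2 + 3.9492^2 + (-1.891)^2 + 6.8834^2) = 10.998857
Step 2: Project.
Since ||x|| > R, scale = R/||x|| = 5/10.998857 = 0.454593, proj(x) = scale * x
proj(x) = [3.353578, 1.795279, -0.859635, 3.129145]
Step 3: Dot product.
a^T * proj(x) = 3*3.353578 + 3*1.795279 + 1*(-0.859635) + 1*3.129145 = 17.7161


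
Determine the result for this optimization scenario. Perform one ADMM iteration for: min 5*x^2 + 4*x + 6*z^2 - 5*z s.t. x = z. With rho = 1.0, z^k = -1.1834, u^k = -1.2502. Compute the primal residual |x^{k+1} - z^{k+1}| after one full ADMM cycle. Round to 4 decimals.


ADMM iteration with rho = 1.0, z^k = -1.1834, u^k = -1.2502
Step 1: x-update.
Minimize 5*x^2 + 4*x + (1.0/2)*(x + 1.1834 - 1.2502)^2
FOC: (2*5 + 1.0)*x = -4 + 1.0*(-1.1834 + 1.2502)
x^{k+1} = -0.3576
Step 2: z-update.
Minimize 6*z^2 - 5*z + (1.0/2)*(-0.3576 - z - 1.2502)^2
FOC: (2*6 + 1.0)*z = 5 + 1.0*(-0.3576 - 1.2502)
z^{k+1} = 0.2609
Step 3: u-update.
u^{k+1} = -1.2502 - 0.3576 - 0.2609 = -1.8687
Step 4: Primal residual = |-0.3576 - 0.2609| = 0.6185


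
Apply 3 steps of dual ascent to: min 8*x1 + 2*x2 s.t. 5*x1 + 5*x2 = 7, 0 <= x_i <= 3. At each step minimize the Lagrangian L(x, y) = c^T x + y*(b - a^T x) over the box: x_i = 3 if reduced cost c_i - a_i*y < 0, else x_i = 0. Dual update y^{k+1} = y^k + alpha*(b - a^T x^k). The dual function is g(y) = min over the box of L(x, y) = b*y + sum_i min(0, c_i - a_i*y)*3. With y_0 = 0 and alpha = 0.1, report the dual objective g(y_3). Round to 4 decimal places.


Dual ascent for LP: min 8*x1 + 2*x2, 5*x1 + 5*x2 = 7, 0 <= x_i <= 3
Step 1: y^k = 0.0, reduced costs: (8.0, 2.0)
  x^k = (0.0, 0.0), subgradient = b - a^T x = 7.0
  y^{k+1} = 0.0 + 0.1*7.0 = 0.7
Step 2: y^k = 0.7, reduced costs: (4.5, -1.5)
  x^k = (0.0, 3.0), subgradient = b - a^T x = -8.0
  y^{k+1} = 0.7 + 0.1*-8.0 = -0.1
Step 3: y^k = -0.1, reduced costs: (8.5, 2.5)
  x^k = (0.0, 0.0), subgradient = b - a^T x = 7.0
  y^{k+1} = -0.1 + 0.1*7.0 = 0.6
Dual objective at y_3 = 0.6: reduced costs (5.0, -1.0), box minimizer x = (0.0, 3.0)
g(y_3) = b*y + (c1 - a1*y)*x1 + (c2 - a2*y)*x2 = 7*0.6 + 5.0*0.0 + (-1.0)*3.0 = 4.2 + 0.0 - 3.0 = 1.2


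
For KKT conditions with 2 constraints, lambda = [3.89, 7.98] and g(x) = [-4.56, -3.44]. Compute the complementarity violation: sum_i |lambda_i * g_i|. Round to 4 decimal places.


KKT complementary slackness check:
lambda_1 * g_1 = 3.89 * -4.56 = -17.7384
lambda_2 * g_2 = 7.98 * -3.44 = -27.4512
Total violation = 17.7384 + 27.4512 = 45.1896


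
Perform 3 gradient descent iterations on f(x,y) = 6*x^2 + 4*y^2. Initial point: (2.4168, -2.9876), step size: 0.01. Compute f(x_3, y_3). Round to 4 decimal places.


Gradient descent on f(x,y) = 6*x^2 + 4*y^2.
Starting point: (2.4168, -2.9876), alpha = 0.01
Step 1: grad_x = 2*6*2.4168 = 29.0016, grad_y = 2*4*-2.9876 = -23.9008
  x_1 = 2.4168 - 0.01*29.0016 = 2.1268
  y_1 = -2.9876 - 0.01*-23.9008 = -2.7486
Step 2: grad_x = 2*6*2.1268 = 25.5214, grad_y = 2*4*-2.7486 = -21.9887
  x_2 = 2.1268 - 0.01*25.5214 = 1.8716
  y_2 = -2.7486 - 0.01*-21.9887 = -2.5287
Step 3: grad_x = 2*6*1.8716 = 22.4588, grad_y = 2*4*-2.5287 = -20.2296
  x_3 = 1.8716 - 0.01*22.4588 = 1.647
  y_3 = -2.5287 - 0.01*-20.2296 = -2.3264
f(1.647, -2.3264) = 6*1.647^2 + 4*(-2.3264)^2 = 37.924


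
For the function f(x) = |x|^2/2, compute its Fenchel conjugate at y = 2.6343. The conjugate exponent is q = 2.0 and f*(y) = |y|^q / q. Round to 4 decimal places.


The conjugate exponent q satisfies 1/p + 1/q = 1.
p = 2, so q = 2/(2 - 1) = 2.0
|y|^q = 2.6343^2.0 = 6.9395
f*(2.6343) = 6.9395 / 2.0 = 3.4698


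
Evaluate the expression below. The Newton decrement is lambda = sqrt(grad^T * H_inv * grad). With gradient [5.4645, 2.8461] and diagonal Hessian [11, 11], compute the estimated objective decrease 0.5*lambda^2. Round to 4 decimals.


Step 1: H is diagonal, so H^(-1) * g = [0.4968, 0.2587].
Step 2: g^T H^(-1) g = sum_i g_i^2 / H_ii
  = (5.4645)^2/11 + (2.8461)^2/11
  = 2.7146 + 0.7364 = 3.451
Step 3: Objective decrease = 0.5 * g^T H^(-1) g = 1.7255


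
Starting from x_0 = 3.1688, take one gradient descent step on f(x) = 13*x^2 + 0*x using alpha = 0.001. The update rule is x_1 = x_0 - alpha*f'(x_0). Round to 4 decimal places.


We compute the gradient at x_0 and apply the update.
f'(x) = 26*x + 0
f'(3.1688) = 26*3.1688 + 0 = 82.3888
x_1 = 3.1688 - 0.001*82.3888 = 3.0864


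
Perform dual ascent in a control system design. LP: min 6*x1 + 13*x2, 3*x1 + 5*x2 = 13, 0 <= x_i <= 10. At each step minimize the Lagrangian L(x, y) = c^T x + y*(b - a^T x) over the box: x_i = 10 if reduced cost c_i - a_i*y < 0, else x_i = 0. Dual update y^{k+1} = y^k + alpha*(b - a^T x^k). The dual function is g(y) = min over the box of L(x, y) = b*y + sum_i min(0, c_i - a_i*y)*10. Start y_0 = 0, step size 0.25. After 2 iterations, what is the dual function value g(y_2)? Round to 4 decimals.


Dual ascent for LP: min 6*x1 + 13*x2, 3*x1 + 5*x2 = 13, 0 <= x_i <= 10
Step 1: y^k = 0.0, reduced costs: (6.0, 13.0)
  x^k = (0.0, 0.0), subgradient = b - a^T x = 13.0
  y^{k+1} = 0.0 + 0.25*13.0 = 3.25
Step 2: y^k = 3.25, reduced costs: (-3.75, -3.25)
  x^k = (10.0, 10.0), subgradient = b - a^T x = -67.0
  y^{k+1} = 3.25 + 0.25*-67.0 = -13.5
Dual objective at y_2 = -13.5: reduced costs (46.5, 80.5), box minimizer x = (0.0, 0.0)
g(y_2) = b*y + (c1 - a1*y)*x1 + (c2 - a2*y)*x2 = 13*(-13.5) + 46.5*0.0 + 80.5*0.0 = -175.5 + 0.0 + 0.0 = -175.5


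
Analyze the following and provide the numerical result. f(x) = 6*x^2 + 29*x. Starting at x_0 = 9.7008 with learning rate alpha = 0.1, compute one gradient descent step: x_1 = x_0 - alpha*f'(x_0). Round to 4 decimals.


We compute the gradient at x_0 and apply the update.
f'(x) = 12*x + 29
f'(9.7008) = 12*9.7008 + 29 = 145.4096
x_1 = 9.7008 - 0.1*145.4096 = -4.8402


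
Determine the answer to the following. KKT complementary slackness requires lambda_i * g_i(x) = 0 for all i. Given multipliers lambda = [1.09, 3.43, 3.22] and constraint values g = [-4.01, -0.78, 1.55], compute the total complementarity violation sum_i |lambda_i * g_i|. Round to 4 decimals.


KKT complementary slackness check:
lambda_1 * g_1 = 1.09 * -4.01 = -4.3709
lambda_2 * g_2 = 3.43 * -0.78 = -2.6754
lambda_3 * g_3 = 3.22 * 1.55 = 4.991
Total violation = 4.3709 + 2.6754 + 4.991 = 12.0373


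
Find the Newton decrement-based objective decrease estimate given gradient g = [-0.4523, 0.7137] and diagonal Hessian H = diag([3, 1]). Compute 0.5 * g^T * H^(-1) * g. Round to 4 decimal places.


Step 1: H is diagonal, so H^(-1) * g = [-0.1508, 0.7137].
Step 2: g^T H^(-1) g = sum_i g_i^2 / H_ii
  = (-0.4523)^2/3 + (0.7137)^2/1
  = 0.0682 + 0.5094 = 0.5776
Step 3: Objective decrease = 0.5 * g^T H^(-1) g = 0.2888


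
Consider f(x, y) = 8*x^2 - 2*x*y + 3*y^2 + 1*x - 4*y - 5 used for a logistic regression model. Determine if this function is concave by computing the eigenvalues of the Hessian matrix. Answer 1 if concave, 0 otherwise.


The Hessian of f(x,y) = 8*x^2 - 2*x*y + 3*y^2 + 1*x - 4*y - 5 is:
H = [[16, -2], [-2, 6]]
Trace = 16 + 6 = 22
Determinant = 16*6 - (-2)^2 = 92
Discriminant = (22)^2 - 4*92 = 116.0
Eigenvalues: lambda_1 = 5.6148, lambda_2 = 16.3852
The function is not concave.

0


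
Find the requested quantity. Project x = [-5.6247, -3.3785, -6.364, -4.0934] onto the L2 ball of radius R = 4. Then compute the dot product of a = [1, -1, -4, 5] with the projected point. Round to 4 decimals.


Step 1: Compute ||x|| (intermediates to 6 decimals).
||x|| = sqrt((-5.6247)^2 + (-3.3785)^2 + (-6.364)^2 + (-4.0934)^2) = 10.015385
Step 2: Project.
Since ||x|| > R, scale = R/||x|| = 4/10.015385 = 0.399386, proj(x) = scale * x
proj(x) = [-2.246426, -1.349326, -2.541693, -1.634847]
Step 3: Dot product.
a^T * proj(x) = 1*(-2.246426) - 1*(-1.349326) - 4*(-2.541693) + 5*(-1.634847) = 1.0954


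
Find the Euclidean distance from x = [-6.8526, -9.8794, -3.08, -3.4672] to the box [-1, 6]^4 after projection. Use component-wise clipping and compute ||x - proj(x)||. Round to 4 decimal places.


Project each component onto [-1, 6].
clip(-6.8526) = -1.0, clip(-9.8794) = -1.0, clip(-3.08) = -1.0, clip(-3.4672) = -1.0
Projection = [-1.0, -1.0, -1.0, -1.0]
Squared diffs: [34.2529, 78.8437, 4.3264, 6.0871]
Distance = sqrt(123.5101) = 11.1135


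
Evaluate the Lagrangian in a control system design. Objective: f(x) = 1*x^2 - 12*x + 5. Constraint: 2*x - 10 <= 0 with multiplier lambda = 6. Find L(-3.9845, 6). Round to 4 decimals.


Step 1: Evaluate f(x).
f(-3.9845) = 1*(-3.9845)^2 - 12*(-3.9845) + 5 = 68.6902
Step 2: Evaluate g(x).
g(-3.9845) = 2*-3.9845 - 10 = -17.969
Step 3: Compute Lagrangian.
L = 68.6902 + 6*-17.969 = -39.1238


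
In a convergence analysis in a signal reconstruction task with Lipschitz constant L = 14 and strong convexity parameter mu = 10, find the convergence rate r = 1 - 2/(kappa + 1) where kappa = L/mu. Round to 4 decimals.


Step 1: Compute the condition number.
kappa = L/mu = 14/10 = 1.4
Step 2: Compute the convergence rate.
r = 1 - 2/(kappa + 1) = 1 - 2*mu/(L + mu) = (L - mu)/(L + mu) = 4/24 = 0.1667


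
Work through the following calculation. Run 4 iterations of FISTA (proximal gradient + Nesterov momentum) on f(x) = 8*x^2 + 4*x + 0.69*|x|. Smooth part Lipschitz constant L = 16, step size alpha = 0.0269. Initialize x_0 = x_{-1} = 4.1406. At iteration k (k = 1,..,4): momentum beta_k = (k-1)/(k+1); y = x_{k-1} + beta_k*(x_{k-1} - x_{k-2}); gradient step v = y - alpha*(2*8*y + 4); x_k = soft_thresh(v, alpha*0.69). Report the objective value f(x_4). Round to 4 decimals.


FISTA on f(x) = 8*x^2 + 4*x + 0.69*|x|
L = 16, alpha = 0.0269
Iteration 1: beta = 0.0, y = 4.1406 + 0.0*(4.1406 - 4.1406) = 4.1406
  grad(y) = 70.2496, v = y - alpha*grad = 2.2509
  prox(v) = soft_thresh(2.2509, 0.0186) = 2.2323
Iteration 2: beta = 0.3333, y = 2.2323 + 0.3333*(2.2323 - 4.1406) = 1.5962
  grad(y) = 29.5397, v = y - alpha*grad = 0.8016
  prox(v) = soft_thresh(0.8016, 0.0186) = 0.7831
Iteration 3: beta = 0.5, y = 0.7831 + 0.5*(0.7831 - 2.2323) = 0.0584
  grad(y) = 4.9347, v = y - alpha*grad = -0.0743
  prox(v) = soft_thresh(-0.0743, 0.0186) = -0.0558
Iteration 4: beta = 0.6, y = -0.0558 + 0.6*(-0.0558 - 0.7831) = -0.5591
  grad(y) = -4.9449, v = y - alpha*grad = -0.426
  prox(v) = soft_thresh(-0.426, 0.0186) = -0.4075
f(x_4) = 8*(-0.4075)^2 + 4*(-0.4075) + 0.69*|-0.4075| = -0.0204


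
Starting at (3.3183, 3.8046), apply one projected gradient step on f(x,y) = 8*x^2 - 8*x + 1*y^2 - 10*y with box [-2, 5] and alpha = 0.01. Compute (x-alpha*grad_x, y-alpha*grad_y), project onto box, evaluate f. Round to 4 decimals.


Step 1: Compute gradient at (3.3183, 3.8046).
grad_x = 2*8*3.3183 - 8 = 45.0928
grad_y = 2*1*3.8046 - 10 = -2.3908
Step 2: Gradient step.
x_raw = 3.3183 - 0.01*45.0928 = 2.8674
y_raw = 3.8046 - 0.01*-2.3908 = 3.8285
Step 3: Project onto [-2, 5].
x_proj = clip(2.8674) = 2.8674
y_proj = clip(3.8285) = 3.8285
Step 4: Evaluate f.
f(2.8674, 3.8285) = 19.208


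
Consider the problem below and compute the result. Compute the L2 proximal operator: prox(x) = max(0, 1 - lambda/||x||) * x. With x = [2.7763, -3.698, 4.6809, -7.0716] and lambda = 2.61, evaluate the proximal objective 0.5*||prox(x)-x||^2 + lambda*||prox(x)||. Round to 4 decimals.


Step 1: Compute ||x||.
||x|| = 9.6593
Step 2: Compute scaling factor.
scale = max(0, 1 - 2.61/9.6593) = 0.7298
Step 3: prox(x) = [2.0261, -2.6988, 3.4161, -5.1608]
||prox(x)|| = 7.0493
Step 4: Proximal objective.
0.5*||prox-x||^2 = 3.4061
lambda*||prox|| = 18.3987
Total = 21.8046


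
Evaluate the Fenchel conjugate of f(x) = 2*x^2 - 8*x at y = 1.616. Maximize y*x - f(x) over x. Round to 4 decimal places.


f*(y) = sup_x {y*x - a*x^2 - b*x} = sup_x {(y-b)*x - a*x^2}
FOC: (y - b) - 2a*x = 0 => x* = (y - b)/(2a)
x* = (1.616 + 8)/(2*2) = 2.404
f*(1.616) = (y-b)^2/(4a) = (1.616 + 8)^2/(4*2)
= 92.4675/8 = 11.5584


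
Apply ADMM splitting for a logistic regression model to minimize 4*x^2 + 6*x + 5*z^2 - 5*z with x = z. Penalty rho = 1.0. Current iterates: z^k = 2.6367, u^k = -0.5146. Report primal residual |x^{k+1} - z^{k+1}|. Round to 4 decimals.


ADMM iteration with rho = 1.0, z^k = 2.6367, u^k = -0.5146
Step 1: x-update.
Minimize 4*x^2 + 6*x + (1.0/2)*(x - 2.6367 - 0.5146)^2
FOC: (2*4 + 1.0)*x = -6 + 1.0*(2.6367 + 0.5146)
x^{k+1} = -0.3165
Step 2: z-update.
Minimize 5*z^2 - 5*z + (1.0/2)*(-0.3165 - z - 0.5146)^2
FOC: (2*5 + 1.0)*z = 5 + 1.0*(-0.3165 - 0.5146)
z^{k+1} = 0.379
Step 3: u-update.
u^{k+1} = -0.5146 - 0.3165 - 0.379 = -1.2101
Step 4: Primal residual = |-0.3165 - 0.379| = 0.6955


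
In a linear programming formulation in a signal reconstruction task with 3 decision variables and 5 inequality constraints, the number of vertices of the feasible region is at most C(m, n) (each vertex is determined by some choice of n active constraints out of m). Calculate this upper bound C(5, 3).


Each vertex corresponds to some choice of n active constraints out of m, so the number of vertices is at most C(m, n) = m! / (n!(m-n)!).
m = 5, n = 3
Numerator: 5 * 4 * 3
Denominator: 3! = 6
C(5, 3) = 10


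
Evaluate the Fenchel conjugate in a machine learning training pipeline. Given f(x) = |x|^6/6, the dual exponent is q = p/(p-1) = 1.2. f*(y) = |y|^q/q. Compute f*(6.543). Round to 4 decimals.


The conjugate exponent q satisfies 1/p + 1/q = 1.
p = 6, so q = 6/(6 - 1) = 1.2
|y|^q = 6.543^1.2 = 9.5265
f*(6.543) = 9.5265 / 1.2 = 7.9387


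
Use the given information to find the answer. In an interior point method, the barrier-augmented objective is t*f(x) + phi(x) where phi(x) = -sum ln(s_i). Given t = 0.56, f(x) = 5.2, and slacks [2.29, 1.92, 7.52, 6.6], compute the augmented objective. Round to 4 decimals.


Step 1: Compute log-barrier.
ln values: [0.8286, 0.6523, 2.0176, 1.8871]
phi = -(0.8286 + 0.6523 + 2.0176 + 1.8871) = -5.3855
Step 2: Compute augmented objective.
t*f(x) = 0.56*5.2 = 2.912
Total = 2.912 - 5.3855 = -2.4735


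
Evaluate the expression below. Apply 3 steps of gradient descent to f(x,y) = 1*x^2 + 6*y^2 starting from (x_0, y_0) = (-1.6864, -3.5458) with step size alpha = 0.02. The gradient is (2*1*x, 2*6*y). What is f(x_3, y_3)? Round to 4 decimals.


Gradient descent on f(x,y) = 1*x^2 + 6*y^2.
Starting point: (-1.6864, -3.5458), alpha = 0.02
Step 1: grad_x = 2*1*-1.6864 = -3.3728, grad_y = 2*6*-3.5458 = -42.5496
  x_1 = -1.6864 - 0.02*-3.3728 = -1.6189
  y_1 = -3.5458 - 0.02*-42.5496 = -2.6948
Step 2: grad_x = 2*1*-1.6189 = -3.2379, grad_y = 2*6*-2.6948 = -32.3377
  x_2 = -1.6189 - 0.02*-3.2379 = -1.5542
  y_2 = -2.6948 - 0.02*-32.3377 = -2.0481
Step 3: grad_x = 2*1*-1.5542 = -3.1084, grad_y = 2*6*-2.0481 = -24.5766
  x_3 = -1.5542 - 0.02*-3.1084 = -1.492
  y_3 = -2.0481 - 0.02*-24.5766 = -1.5565
f(-1.492, -1.5565) = 1*(-1.492)^2 + 6*(-1.5565)^2 = 16.7627


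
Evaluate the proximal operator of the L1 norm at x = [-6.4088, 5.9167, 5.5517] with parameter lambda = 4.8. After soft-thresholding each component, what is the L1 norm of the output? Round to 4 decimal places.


Soft-thresholding with lambda = 4.8:
prox(-6.4088) = sign(-6.4088)*max(|-6.4088| - 4.8, 0) = -1.6088
prox(5.9167) = sign(5.9167)*max(|5.9167| - 4.8, 0) = 1.1167
prox(5.5517) = sign(5.5517)*max(|5.5517| - 4.8, 0) = 0.7517
prox(x) = [-1.6088, 1.1167, 0.7517]
||prox(x)||_1 = 1.6088 + 1.1167 + 0.7517 = 3.4772


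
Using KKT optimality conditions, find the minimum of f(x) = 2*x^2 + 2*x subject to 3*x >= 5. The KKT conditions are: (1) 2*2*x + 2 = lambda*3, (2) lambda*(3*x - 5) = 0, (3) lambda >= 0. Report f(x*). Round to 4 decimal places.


Step 1: Try lambda = 0 (constraint inactive).
x_unc = -2/(2*2) = -0.5
Check: 3*-0.5 = -1.5 < 5 -- violated!
Step 2: Constraint must be active: 3*x = 5
x* = 5/3 = 1.6667 (rounded; the exact value 5/3 is used below)
lambda = (2*2*(5/3) + 2)/3 = 2.8889
Step 3: Compute optimal value.
f(x*) = 2*(5/3)^2 + 2*(5/3) = 8.8889


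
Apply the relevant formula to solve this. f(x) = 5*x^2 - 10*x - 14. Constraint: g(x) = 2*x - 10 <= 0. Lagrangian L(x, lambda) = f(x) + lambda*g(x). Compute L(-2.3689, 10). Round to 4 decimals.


Step 1: Evaluate f(x).
f(-2.3689) = 5*(-2.3689)^2 - 10*(-2.3689) - 14 = 37.7474
Step 2: Evaluate g(x).
g(-2.3689) = 2*-2.3689 - 10 = -14.7378
Step 3: Compute Lagrangian.
L = 37.7474 + 10*-14.7378 = -109.6306


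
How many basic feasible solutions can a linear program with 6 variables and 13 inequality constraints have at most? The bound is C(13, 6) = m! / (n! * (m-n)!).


Each vertex corresponds to some choice of n active constraints out of m, so the number of vertices is at most C(m, n) = m! / (n!(m-n)!).
m = 13, n = 6
Numerator: 13 * 12 * 11 * 10 * 9 * 8
Denominator: 6! = 720
C(13, 6) = 1716


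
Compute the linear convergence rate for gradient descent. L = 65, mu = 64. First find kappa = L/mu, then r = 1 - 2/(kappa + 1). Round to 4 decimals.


Step 1: Compute the condition number.
kappa = L/mu = 65/64 = 1.0156
Step 2: Compute the convergence rate.
r = 1 - 2/(kappa + 1) = 1 - 2*mu/(L + mu) = (L - mu)/(L + mu) = 1/129 = 0.0078


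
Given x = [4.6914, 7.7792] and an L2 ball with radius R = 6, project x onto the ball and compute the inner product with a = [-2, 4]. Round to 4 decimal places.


Step 1: Compute ||x|| (intermediates to 6 decimals).
||x|| = sqrt(4.6914^2 + 7.7792^2) = 9.084337
Step 2: Project.
Since ||x|| > R, scale = R/||x|| = 6/9.084337 = 0.660477, proj(x) = scale * x
proj(x) = [3.098562, 5.137983]
Step 3: Dot product.
a^T * proj(x) = -2*3.098562 + 4*5.137983 = 14.3548


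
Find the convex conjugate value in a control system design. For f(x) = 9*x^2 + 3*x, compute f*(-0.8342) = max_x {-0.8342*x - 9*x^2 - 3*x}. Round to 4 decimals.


f*(y) = sup_x {y*x - a*x^2 - b*x} = sup_x {(y-b)*x - a*x^2}
FOC: (y - b) - 2a*x = 0 => x* = (y - b)/(2a)
x* = (-0.8342 - 3)/(2*9) = -0.213
f*(-0.8342) = (y-b)^2/(4a) = (-0.8342 - 3)^2/(4*9)
= 14.7011/36 = 0.4084


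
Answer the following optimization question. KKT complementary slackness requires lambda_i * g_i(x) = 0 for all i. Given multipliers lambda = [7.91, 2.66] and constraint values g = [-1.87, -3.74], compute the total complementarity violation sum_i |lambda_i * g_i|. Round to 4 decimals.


KKT complementary slackness check:
lambda_1 * g_1 = 7.91 * -1.87 = -14.7917
lambda_2 * g_2 = 2.66 * -3.74 = -9.9484
Total violation = 14.7917 + 9.9484 = 24.7401


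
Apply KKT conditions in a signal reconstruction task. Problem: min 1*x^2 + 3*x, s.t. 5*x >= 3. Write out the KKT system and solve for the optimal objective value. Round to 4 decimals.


Step 1: Try lambda = 0 (constraint inactive).
x_unc = -3/(2*1) = -1.5
Check: 5*-1.5 = -7.5 < 3 -- violated!
Step 2: Constraint must be active: 5*x = 3
x* = 3/5 = 0.6
lambda = (2*1*0.6 + 3)/5 = 0.84
Step 3: Compute optimal value.
f(x*) = 1*0.6^2 + 3*0.6 = 2.16


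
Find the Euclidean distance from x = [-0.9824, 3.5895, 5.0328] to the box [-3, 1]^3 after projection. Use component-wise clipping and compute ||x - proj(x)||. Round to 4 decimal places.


Project each component onto [-3, 1].
clip(-0.9824) = -0.9824, clip(3.5895) = 1.0, clip(5.0328) = 1.0
Projection = [-0.9824, 1.0, 1.0]
Squared diffs: [0.0, 6.7055, 16.2635]
Distance = sqrt(22.969) = 4.7926


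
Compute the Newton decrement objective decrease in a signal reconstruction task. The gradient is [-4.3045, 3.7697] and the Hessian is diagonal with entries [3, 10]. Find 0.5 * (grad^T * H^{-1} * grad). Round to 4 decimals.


Step 1: H is diagonal, so H^(-1) * g = [-1.4348, 0.377].
Step 2: g^T H^(-1) g = sum_i g_i^2 / H_ii
  = (-4.3045)^2/3 + (3.7697)^2/10
  = 6.1762 + 1.4211 = 7.5973
Step 3: Objective decrease = 0.5 * g^T H^(-1) g = 3.7987


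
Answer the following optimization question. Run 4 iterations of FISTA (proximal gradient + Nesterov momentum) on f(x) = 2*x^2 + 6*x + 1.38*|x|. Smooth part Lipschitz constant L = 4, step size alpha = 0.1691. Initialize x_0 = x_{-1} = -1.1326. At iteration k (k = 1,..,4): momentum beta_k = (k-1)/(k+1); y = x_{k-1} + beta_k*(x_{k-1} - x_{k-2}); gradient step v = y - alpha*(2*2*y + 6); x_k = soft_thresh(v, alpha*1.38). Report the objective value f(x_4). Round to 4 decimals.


FISTA on f(x) = 2*x^2 + 6*x + 1.38*|x|
L = 4, alpha = 0.1691
Iteration 1: beta = 0.0, y = -1.1326 + 0.0*(-1.1326 + 1.1326) = -1.1326
  grad(y) = 1.4696, v = y - alpha*grad = -1.3811
  prox(v) = soft_thresh(-1.3811, 0.2334) = -1.1478
Iteration 2: beta = 0.3333, y = -1.1478 + 0.3333*(-1.1478 + 1.1326) = -1.1528
  grad(y) = 1.3888, v = y - alpha*grad = -1.3876
  prox(v) = soft_thresh(-1.3876, 0.2334) = -1.1543
Iteration 3: beta = 0.5, y = -1.1543 + 0.5*(-1.1543 + 1.1478) = -1.1576
  grad(y) = 1.3698, v = y - alpha*grad = -1.3892
  prox(v) = soft_thresh(-1.3892, 0.2334) = -1.1558
Iteration 4: beta = 0.6, y = -1.1558 + 0.6*(-1.1558 + 1.1543) = -1.1568
  grad(y) = 1.373, v = y - alpha*grad = -1.3889
  prox(v) = soft_thresh(-1.3889, 0.2334) = -1.1556
f(x_4) = 2*(-1.1556)^2 + 6*(-1.1556) + 1.38*|-1.1556| = -2.668


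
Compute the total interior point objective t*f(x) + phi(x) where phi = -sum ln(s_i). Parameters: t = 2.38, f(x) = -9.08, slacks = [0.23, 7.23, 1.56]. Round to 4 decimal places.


Step 1: Compute log-barrier.
ln values: [-1.4697, 1.9782, 0.4447]
phi = -(-1.4697 + 1.9782 + 0.4447) = -0.9532
Step 2: Compute augmented objective.
t*f(x) = 2.38*-9.08 = -21.6104
Total = -21.6104 - 0.9532 = -22.5636


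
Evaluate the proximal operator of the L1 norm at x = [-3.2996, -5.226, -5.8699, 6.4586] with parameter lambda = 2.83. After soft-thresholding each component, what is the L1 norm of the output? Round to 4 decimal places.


Soft-thresholding with lambda = 2.83:
prox(-3.2996) = sign(-3.2996)*max(|-3.2996| - 2.83, 0) = -0.4696
prox(-5.226) = sign(-5.226)*max(|-5.226| - 2.83, 0) = -2.396
prox(-5.8699) = sign(-5.8699)*max(|-5.8699| - 2.83, 0) = -3.0399
prox(6.4586) = sign(6.4586)*max(|6.4586| - 2.83, 0) = 3.6286
prox(x) = [-0.4696, -2.396, -3.0399, 3.6286]
||prox(x)||_1 = 0.4696 + 2.396 + 3.0399 + 3.6286 = 9.5341


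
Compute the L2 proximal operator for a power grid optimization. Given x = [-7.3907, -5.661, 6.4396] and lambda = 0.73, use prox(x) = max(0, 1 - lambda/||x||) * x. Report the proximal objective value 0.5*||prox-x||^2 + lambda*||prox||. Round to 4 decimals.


Step 1: Compute ||x||.
||x|| = 11.3198
Step 2: Compute scaling factor.
scale = max(0, 1 - 0.73/11.3198) = 0.9355
Step 3: prox(x) = [-6.9141, -5.2959, 6.0243]
||prox(x)|| = 10.5898
Step 4: Proximal objective.
0.5*||prox-x||^2 = 0.2665
lambda*||prox|| = 7.7306
Total = 7.997


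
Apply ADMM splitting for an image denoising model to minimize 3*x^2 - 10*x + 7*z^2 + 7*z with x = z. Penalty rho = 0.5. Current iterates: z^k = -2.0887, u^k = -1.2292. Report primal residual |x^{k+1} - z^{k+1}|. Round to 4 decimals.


ADMM iteration with rho = 0.5, z^k = -2.0887, u^k = -1.2292
Step 1: x-update.
Minimize 3*x^2 - 10*x + (0.5/2)*(x + 2.0887 - 1.2292)^2
FOC: (2*3 + 0.5)*x = 10 + 0.5*(-2.0887 + 1.2292)
x^{k+1} = 1.4723
Step 2: z-update.
Minimize 7*z^2 + 7*z + (0.5/2)*(1.4723 - z - 1.2292)^2
FOC: (2*7 + 0.5)*z = -7 + 0.5*(1.4723 - 1.2292)
z^{k+1} = -0.4744
Step 3: u-update.
u^{k+1} = -1.2292 + 1.4723 + 0.4744 = 0.7175
Step 4: Primal residual = |1.4723 + 0.4744| = 1.9467


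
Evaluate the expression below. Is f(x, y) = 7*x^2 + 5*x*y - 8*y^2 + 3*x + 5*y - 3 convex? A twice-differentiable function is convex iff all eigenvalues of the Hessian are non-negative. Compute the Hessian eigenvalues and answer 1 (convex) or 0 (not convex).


The Hessian of f(x,y) = 7*x^2 + 5*x*y - 8*y^2 + 3*x + 5*y - 3 is:
H = [[14, 5], [5, -16]]
Trace = 14 - 16 = -2
Determinant = 14*-16 - (5)^2 = -249
Discriminant = (-2)^2 - 4*-249 = 1000.0
Eigenvalues: lambda_1 = -16.8114, lambda_2 = 14.8114
The function is not convex.

0


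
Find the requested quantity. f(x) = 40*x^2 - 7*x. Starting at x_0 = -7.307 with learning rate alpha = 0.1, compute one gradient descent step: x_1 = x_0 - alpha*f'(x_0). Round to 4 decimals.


We compute the gradient at x_0 and apply the update.
f'(x) = 80*x - 7
f'(-7.307) = 80*-7.307 - 7 = -591.56
x_1 = -7.307 - 0.1*-591.56 = 51.849


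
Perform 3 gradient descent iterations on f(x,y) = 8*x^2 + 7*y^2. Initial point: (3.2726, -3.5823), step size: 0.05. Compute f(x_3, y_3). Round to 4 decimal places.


Gradient descent on f(x,y) = 8*x^2 + 7*y^2.
Starting point: (3.2726, -3.5823), alpha = 0.05
Step 1: grad_x = 2*8*3.2726 = 52.3616, grad_y = 2*7*-3.5823 = -50.1522
  x_1 = 3.2726 - 0.05*52.3616 = 0.6545
  y_1 = -3.5823 - 0.05*-50.1522 = -1.0747
Step 2: grad_x = 2*8*0.6545 = 10.4723, grad_y = 2*7*-1.0747 = -15.0457
  x_2 = 0.6545 - 0.05*10.4723 = 0.1309
  y_2 = -1.0747 - 0.05*-15.0457 = -0.3224
Step 3: grad_x = 2*8*0.1309 = 2.0945, grad_y = 2*7*-0.3224 = -4.5137
  x_3 = 0.1309 - 0.05*2.0945 = 0.0262
  y_3 = -0.3224 - 0.05*-4.5137 = -0.0967
f(0.0262, -0.0967) = 8*0.0262^2 + 7*(-0.0967)^2 = 0.071


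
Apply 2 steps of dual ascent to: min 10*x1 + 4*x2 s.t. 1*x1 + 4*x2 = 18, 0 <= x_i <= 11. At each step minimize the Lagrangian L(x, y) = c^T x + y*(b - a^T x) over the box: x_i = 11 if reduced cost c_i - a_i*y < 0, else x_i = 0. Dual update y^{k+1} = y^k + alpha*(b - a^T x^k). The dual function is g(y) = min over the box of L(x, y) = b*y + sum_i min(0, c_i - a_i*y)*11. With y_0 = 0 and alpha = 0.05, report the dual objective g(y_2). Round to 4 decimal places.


Dual ascent for LP: min 10*x1 + 4*x2, 1*x1 + 4*x2 = 18, 0 <= x_i <= 11
Step 1: y^k = 0.0, reduced costs: (10.0, 4.0)
  x^k = (0.0, 0.0), subgradient = b - a^T x = 18.0
  y^{k+1} = 0.0 + 0.05*18.0 = 0.9
Step 2: y^k = 0.9, reduced costs: (9.1, 0.4)
  x^k = (0.0, 0.0), subgradient = b - a^T x = 18.0
  y^{k+1} = 0.9 + 0.05*18.0 = 1.8
Dual objective at y_2 = 1.8: reduced costs (8.2, -3.2), box minimizer x = (0.0, 11.0)
g(y_2) = b*y + (c1 - a1*y)*x1 + (c2 - a2*y)*x2 = 18*1.8 + 8.2*0.0 + (-3.2)*11.0 = 32.4 + 0.0 - 35.2 = -2.8


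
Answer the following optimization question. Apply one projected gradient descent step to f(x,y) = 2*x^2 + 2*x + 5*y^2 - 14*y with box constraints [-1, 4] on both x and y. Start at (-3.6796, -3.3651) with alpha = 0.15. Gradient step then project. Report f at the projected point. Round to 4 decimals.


Step 1: Compute gradient at (-3.6796, -3.3651).
grad_x = 2*2*-3.6796 + 2 = -12.7184
grad_y = 2*5*-3.3651 - 14 = -47.651
Step 2: Gradient step.
x_raw = -3.6796 - 0.15*-12.7184 = -1.7718
y_raw = -3.3651 - 0.15*-47.651 = 3.7826
Step 3: Project onto [-1, 4].
x_proj = clip(-1.7718) = -1.0
y_proj = clip(3.7826) = 3.7826
Step 4: Evaluate f.
f(-1.0, 3.7826) = 18.5827


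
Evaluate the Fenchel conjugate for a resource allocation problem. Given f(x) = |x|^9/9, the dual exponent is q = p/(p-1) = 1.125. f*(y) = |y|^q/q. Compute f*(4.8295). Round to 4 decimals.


The conjugate exponent q satisfies 1/p + 1/q = 1.
p = 9, so q = 9/(9 - 1) = 1.125
|y|^q = 4.8295^1.125 = 5.8802
f*(4.8295) = 5.8802 / 1.125 = 5.2268


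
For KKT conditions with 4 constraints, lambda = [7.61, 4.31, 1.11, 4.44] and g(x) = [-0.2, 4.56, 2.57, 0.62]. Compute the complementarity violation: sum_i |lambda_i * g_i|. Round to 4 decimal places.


KKT complementary slackness check:
lambda_1 * g_1 = 7.61 * -0.2 = -1.522
lambda_2 * g_2 = 4.31 * 4.56 = 19.6536
lambda_3 * g_3 = 1.11 * 2.57 = 2.8527
lambda_4 * g_4 = 4.44 * 0.62 = 2.7528
Total violation = 1.522 + 19.6536 + 2.8527 + 2.7528 = 26.7811


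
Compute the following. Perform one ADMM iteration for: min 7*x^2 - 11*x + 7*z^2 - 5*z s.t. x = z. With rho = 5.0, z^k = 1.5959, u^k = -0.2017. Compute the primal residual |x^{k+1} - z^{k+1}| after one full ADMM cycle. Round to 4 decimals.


ADMM iteration with rho = 5.0, z^k = 1.5959, u^k = -0.2017
Step 1: x-update.
Minimize 7*x^2 - 11*x + (5.0/2)*(x - 1.5959 - 0.2017)^2
FOC: (2*7 + 5.0)*x = 11 + 5.0*(1.5959 + 0.2017)
x^{k+1} = 1.052
Step 2: z-update.
Minimize 7*z^2 - 5*z + (5.0/2)*(1.052 - z - 0.2017)^2
FOC: (2*7 + 5.0)*z = 5 + 5.0*(1.052 - 0.2017)
z^{k+1} = 0.4869
Step 3: u-update.
u^{k+1} = -0.2017 + 1.052 - 0.4869 = 0.3634
Step 4: Primal residual = |1.052 - 0.4869| = 0.5651


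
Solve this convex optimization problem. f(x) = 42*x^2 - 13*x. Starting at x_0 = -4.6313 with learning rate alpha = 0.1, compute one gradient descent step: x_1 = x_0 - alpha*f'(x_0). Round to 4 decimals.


We compute the gradient at x_0 and apply the update.
f'(x) = 84*x - 13
f'(-4.6313) = 84*-4.6313 - 13 = -402.0292
x_1 = -4.6313 - 0.1*-402.0292 = 35.5716


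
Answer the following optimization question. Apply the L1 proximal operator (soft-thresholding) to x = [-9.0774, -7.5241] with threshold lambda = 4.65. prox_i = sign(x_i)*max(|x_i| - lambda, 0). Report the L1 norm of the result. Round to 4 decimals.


Soft-thresholding with lambda = 4.65:
prox(-9.0774) = sign(-9.0774)*max(|-9.0774| - 4.65, 0) = -4.4274
prox(-7.5241) = sign(-7.5241)*max(|-7.5241| - 4.65, 0) = -2.8741
prox(x) = [-4.4274, -2.8741]
||prox(x)||_1 = 4.4274 + 2.8741 = 7.3015


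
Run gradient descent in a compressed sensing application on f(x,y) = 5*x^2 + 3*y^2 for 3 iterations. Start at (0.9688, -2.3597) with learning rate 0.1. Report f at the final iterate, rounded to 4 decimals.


Gradient descent on f(x,y) = 5*x^2 + 3*y^2.
Starting point: (0.9688, -2.3597), alpha = 0.1
Step 1: grad_x = 2*5*0.9688 = 9.688, grad_y = 2*3*-2.3597 = -14.1582
  x_1 = 0.9688 - 0.1*9.688 = -0.0
  y_1 = -2.3597 - 0.1*-14.1582 = -0.9439
Step 2: grad_x = 2*5*-0.0 = -0.0, grad_y = 2*3*-0.9439 = -5.6633
  x_2 = -0.0 - 0.1*-0.0 = 0.0
  y_2 = -0.9439 - 0.1*-5.6633 = -0.3776
Step 3: grad_x = 2*5*0.0 = 0.0, grad_y = 2*3*-0.3776 = -2.2653
  x_3 = 0.0 - 0.1*0.0 = 0.0
  y_3 = -0.3776 - 0.1*-2.2653 = -0.151
f(0.0, -0.151) = 5*0.0^2 + 3*(-0.151)^2 = 0.0684


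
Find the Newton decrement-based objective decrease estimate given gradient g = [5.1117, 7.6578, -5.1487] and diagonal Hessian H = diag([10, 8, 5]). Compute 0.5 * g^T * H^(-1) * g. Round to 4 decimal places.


Step 1: H is diagonal, so H^(-1) * g = [0.5112, 0.9572, -1.0297].
Step 2: g^T H^(-1) g = sum_i g_i^2 / H_ii
  = (5.1117)^2/10 + (7.6578)^2/8 + (-5.1487)^2/5
  = 2.6129 + 7.3302 + 5.3018 = 15.245
Step 3: Objective decrease = 0.5 * g^T H^(-1) g = 7.6225


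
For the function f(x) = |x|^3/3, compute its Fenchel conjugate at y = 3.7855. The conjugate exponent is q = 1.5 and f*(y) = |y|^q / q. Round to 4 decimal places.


The conjugate exponent q satisfies 1/p + 1/q = 1.
p = 3, so q = 3/(3 - 1) = 1.5
|y|^q = 3.7855^1.5 = 7.3652
f*(3.7855) = 7.3652 / 1.5 = 4.9101


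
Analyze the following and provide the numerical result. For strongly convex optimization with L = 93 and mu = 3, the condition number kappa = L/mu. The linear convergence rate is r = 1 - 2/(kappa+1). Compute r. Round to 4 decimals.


Step 1: Compute the condition number.
kappa = L/mu = 93/3 = 31.0
Step 2: Compute the convergence rate.
r = 1 - 2/(kappa + 1) = 1 - 2*mu/(L + mu) = (L - mu)/(L + mu) = 90/96 = 0.9375


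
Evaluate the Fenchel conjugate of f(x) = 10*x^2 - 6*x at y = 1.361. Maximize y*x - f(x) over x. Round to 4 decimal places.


f*(y) = sup_x {y*x - a*x^2 - b*x} = sup_x {(y-b)*x - a*x^2}
FOC: (y - b) - 2a*x = 0 => x* = (y - b)/(2a)
x* = (1.361 + 6)/(2*10) = 0.3681
f*(1.361) = (y-b)^2/(4a) = (1.361 + 6)^2/(4*10)
= 54.1843/40 = 1.3546


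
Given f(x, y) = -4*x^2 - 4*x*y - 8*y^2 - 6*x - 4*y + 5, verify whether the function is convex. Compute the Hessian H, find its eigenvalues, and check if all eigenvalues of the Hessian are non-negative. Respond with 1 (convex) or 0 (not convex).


The Hessian of f(x,y) = -4*x^2 - 4*x*y - 8*y^2 - 6*x - 4*y + 5 is:
H = [[-8, -4], [-4, -16]]
Trace = -8 - 16 = -24
Determinant = -8*-16 - (-4)^2 = 112
Discriminant = (-24)^2 - 4*112 = 128.0
Eigenvalues: lambda_1 = -17.6569, lambda_2 = -6.3431
The function is not convex.

0


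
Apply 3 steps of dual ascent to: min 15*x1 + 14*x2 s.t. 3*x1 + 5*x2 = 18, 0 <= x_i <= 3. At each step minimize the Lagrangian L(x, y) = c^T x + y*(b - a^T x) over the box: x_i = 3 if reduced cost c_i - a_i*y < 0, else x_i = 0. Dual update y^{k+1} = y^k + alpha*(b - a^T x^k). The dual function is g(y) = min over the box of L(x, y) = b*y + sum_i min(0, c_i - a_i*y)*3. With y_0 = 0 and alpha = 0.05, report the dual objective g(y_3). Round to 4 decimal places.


Dual ascent for LP: min 15*x1 + 14*x2, 3*x1 + 5*x2 = 18, 0 <= x_i <= 3
Step 1: y^k = 0.0, reduced costs: (15.0, 14.0)
  x^k = (0.0, 0.0), subgradient = b - a^T x = 18.0
  y^{k+1} = 0.0 + 0.05*18.0 = 0.9
Step 2: y^k = 0.9, reduced costs: (12.3, 9.5)
  x^k = (0.0, 0.0), subgradient = b - a^T x = 18.0
  y^{k+1} = 0.9 + 0.05*18.0 = 1.8
Step 3: y^k = 1.8, reduced costs: (9.6, 5.0)
  x^k = (0.0, 0.0), subgradient = b - a^T x = 18.0
  y^{k+1} = 1.8 + 0.05*18.0 = 2.7
Dual objective at y_3 = 2.7: reduced costs (6.9, 0.5), box minimizer x = (0.0, 0.0)
g(y_3) = b*y + (c1 - a1*y)*x1 + (c2 - a2*y)*x2 = 18*2.7 + 6.9*0.0 + 0.5*0.0 = 48.6 + 0.0 + 0.0 = 48.6


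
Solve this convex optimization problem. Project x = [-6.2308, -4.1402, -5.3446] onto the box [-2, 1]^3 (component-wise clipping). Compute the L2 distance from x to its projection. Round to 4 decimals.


Project each component onto [-2, 1].
clip(-6.2308) = -2.0, clip(-4.1402) = -2.0, clip(-5.3446) = -2.0
Projection = [-2.0, -2.0, -2.0]
Squared diffs: [17.8997, 4.5805, 11.1863]
Distance = sqrt(33.6665) = 5.8023


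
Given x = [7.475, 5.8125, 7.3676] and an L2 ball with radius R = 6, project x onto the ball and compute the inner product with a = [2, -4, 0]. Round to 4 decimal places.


Step 1: Compute ||x|| (intermediates to 6 decimals).
||x|| = sqrt(7.475^2 + 5.8125^2 + 7.3676^2) = 11.997596
Step 2: Project.
Since ||x|| > R, scale = R/||x|| = 6/11.997596 = 0.5001, proj(x) = scale * x
proj(x) = [3.738248, 2.906831, 3.684537]
Step 3: Dot product.
a^T * proj(x) = 2*3.738248 - 4*2.906831 + 0*3.684537 = -4.1508


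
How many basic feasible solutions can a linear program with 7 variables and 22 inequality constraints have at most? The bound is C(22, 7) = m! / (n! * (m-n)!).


Each vertex corresponds to some choice of n active constraints out of m, so the number of vertices is at most C(m, n) = m! / (n!(m-n)!).
m = 22, n = 7
Numerator: 22 * 21 * 20 * 19 * 18 * 17 * 16
Denominator: 7! = 5040
C(22, 7) = 170544


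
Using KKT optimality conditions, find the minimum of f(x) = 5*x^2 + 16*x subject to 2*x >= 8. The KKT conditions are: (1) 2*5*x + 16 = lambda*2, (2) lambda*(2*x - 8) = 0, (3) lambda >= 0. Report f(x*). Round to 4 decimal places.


Step 1: Try lambda = 0 (constraint inactive).
x_unc = -16/(2*5) = -1.6
Check: 2*-1.6 = -3.2 < 8 -- violated!
Step 2: Constraint must be active: 2*x = 8
x* = 8/2 = 4.0
lambda = (2*5*4.0 + 16)/2 = 28.0
Step 3: Compute optimal value.
f(x*) = 5*4.0^2 + 16*4.0 = 144.0


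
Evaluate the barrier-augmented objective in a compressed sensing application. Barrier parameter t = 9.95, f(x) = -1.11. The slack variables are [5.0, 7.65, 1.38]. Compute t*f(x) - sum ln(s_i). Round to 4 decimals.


Step 1: Compute log-barrier.
ln values: [1.6094, 2.0347, 0.3221]
phi = -(1.6094 + 2.0347 + 0.3221) = -3.9662
Step 2: Compute augmented objective.
t*f(x) = 9.95*-1.11 = -11.0445
Total = -11.0445 - 3.9662 = -15.0107


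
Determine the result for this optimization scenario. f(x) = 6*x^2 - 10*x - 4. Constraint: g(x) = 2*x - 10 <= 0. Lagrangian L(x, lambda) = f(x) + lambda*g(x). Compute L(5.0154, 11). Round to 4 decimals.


Step 1: Evaluate f(x).
f(5.0154) = 6*5.0154^2 - 10*5.0154 - 4 = 96.7714
Step 2: Evaluate g(x).
g(5.0154) = 2*5.0154 - 10 = 0.0308
Step 3: Compute Lagrangian.
L = 96.7714 + 11*0.0308 = 97.1102


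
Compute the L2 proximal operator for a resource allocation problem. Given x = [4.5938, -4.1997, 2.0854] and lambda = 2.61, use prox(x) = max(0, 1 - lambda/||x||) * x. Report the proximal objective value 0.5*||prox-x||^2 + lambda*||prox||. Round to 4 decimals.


Step 1: Compute ||x||.
||x|| = 6.5642
Step 2: Compute scaling factor.
scale = max(0, 1 - 2.61/6.5642) = 0.6024
Step 3: prox(x) = [2.7673, -2.5299, 1.2562]
||prox(x)|| = 3.9542
Step 4: Proximal objective.
0.5*||prox-x||^2 = 3.4061
lambda*||prox|| = 10.3205
Total = 13.7266


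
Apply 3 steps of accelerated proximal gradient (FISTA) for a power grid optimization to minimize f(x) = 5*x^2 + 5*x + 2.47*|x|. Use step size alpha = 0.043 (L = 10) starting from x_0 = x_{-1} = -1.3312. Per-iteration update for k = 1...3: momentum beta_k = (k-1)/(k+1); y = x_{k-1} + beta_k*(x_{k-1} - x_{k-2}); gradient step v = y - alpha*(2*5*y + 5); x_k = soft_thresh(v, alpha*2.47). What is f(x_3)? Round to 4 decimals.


FISTA on f(x) = 5*x^2 + 5*x + 2.47*|x|
L = 10, alpha = 0.043
Iteration 1: beta = 0.0, y = -1.3312 + 0.0*(-1.3312 + 1.3312) = -1.3312
  grad(y) = -8.312, v = y - alpha*grad = -0.9738
  prox(v) = soft_thresh(-0.9738, 0.1062) = -0.8676
Iteration 2: beta = 0.3333, y = -0.8676 + 0.3333*(-0.8676 + 1.3312) = -0.713
  grad(y) = -2.1303, v = y - alpha*grad = -0.6214
  prox(v) = soft_thresh(-0.6214, 0.1062) = -0.5152
Iteration 3: beta = 0.5, y = -0.5152 + 0.5*(-0.5152 + 0.8676) = -0.339
  grad(y) = 1.6096, v = y - alpha*grad = -0.4083
  prox(v) = soft_thresh(-0.4083, 0.1062) = -0.302
f(x_3) = 5*(-0.302)^2 + 5*(-0.302) + 2.47*|-0.302| = -0.308


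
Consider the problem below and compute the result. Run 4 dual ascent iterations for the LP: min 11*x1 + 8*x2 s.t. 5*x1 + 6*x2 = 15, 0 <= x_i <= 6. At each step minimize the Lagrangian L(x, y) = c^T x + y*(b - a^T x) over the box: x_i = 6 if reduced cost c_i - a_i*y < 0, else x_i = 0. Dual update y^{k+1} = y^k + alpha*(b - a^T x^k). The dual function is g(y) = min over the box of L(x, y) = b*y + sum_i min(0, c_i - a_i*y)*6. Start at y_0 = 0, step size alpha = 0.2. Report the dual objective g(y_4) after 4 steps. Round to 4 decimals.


Dual ascent for LP: min 11*x1 + 8*x2, 5*x1 + 6*x2 = 15, 0 <= x_i <= 6
Step 1: y^k = 0.0, reduced costs: (11.0, 8.0)
  x^k = (0.0, 0.0), subgradient = b - a^T x = 15.0
  y^{k+1} = 0.0 + 0.2*15.0 = 3.0
Step 2: y^k = 3.0, reduced costs: (-4.0, -10.0)
  x^k = (6.0, 6.0), subgradient = b - a^T x = -51.0
  y^{k+1} = 3.0 + 0.2*-51.0 = -7.2
Step 3: y^k = -7.2, reduced costs: (47.0, 51.2)
  x^k = (0.0, 0.0), subgradient = b - a^T x = 15.0
  y^{k+1} = -7.2 + 0.2*15.0 = -4.2
Step 4: y^k = -4.2, reduced costs: (32.0, 33.2)
  x^k = (0.0, 0.0), subgradient = b - a^T x = 15.0
  y^{k+1} = -4.2 + 0.2*15.0 = -1.2
Dual objective at y_4 = -1.2: reduced costs (17.0, 15.2), box minimizer x = (0.0, 0.0)
g(y_4) = b*y + (c1 - a1*y)*x1 + (c2 - a2*y)*x2 = 15*(-1.2) + 17.0*0.0 + 15.2*0.0 = -18.0 + 0.0 + 0.0 = -18.0


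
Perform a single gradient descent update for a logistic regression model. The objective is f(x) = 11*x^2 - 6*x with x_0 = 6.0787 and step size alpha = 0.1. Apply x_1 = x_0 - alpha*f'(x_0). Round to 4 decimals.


We compute the gradient at x_0 and apply the update.
f'(x) = 22*x - 6
f'(6.0787) = 22*6.0787 - 6 = 127.7314
x_1 = 6.0787 - 0.1*127.7314 = -6.6944
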